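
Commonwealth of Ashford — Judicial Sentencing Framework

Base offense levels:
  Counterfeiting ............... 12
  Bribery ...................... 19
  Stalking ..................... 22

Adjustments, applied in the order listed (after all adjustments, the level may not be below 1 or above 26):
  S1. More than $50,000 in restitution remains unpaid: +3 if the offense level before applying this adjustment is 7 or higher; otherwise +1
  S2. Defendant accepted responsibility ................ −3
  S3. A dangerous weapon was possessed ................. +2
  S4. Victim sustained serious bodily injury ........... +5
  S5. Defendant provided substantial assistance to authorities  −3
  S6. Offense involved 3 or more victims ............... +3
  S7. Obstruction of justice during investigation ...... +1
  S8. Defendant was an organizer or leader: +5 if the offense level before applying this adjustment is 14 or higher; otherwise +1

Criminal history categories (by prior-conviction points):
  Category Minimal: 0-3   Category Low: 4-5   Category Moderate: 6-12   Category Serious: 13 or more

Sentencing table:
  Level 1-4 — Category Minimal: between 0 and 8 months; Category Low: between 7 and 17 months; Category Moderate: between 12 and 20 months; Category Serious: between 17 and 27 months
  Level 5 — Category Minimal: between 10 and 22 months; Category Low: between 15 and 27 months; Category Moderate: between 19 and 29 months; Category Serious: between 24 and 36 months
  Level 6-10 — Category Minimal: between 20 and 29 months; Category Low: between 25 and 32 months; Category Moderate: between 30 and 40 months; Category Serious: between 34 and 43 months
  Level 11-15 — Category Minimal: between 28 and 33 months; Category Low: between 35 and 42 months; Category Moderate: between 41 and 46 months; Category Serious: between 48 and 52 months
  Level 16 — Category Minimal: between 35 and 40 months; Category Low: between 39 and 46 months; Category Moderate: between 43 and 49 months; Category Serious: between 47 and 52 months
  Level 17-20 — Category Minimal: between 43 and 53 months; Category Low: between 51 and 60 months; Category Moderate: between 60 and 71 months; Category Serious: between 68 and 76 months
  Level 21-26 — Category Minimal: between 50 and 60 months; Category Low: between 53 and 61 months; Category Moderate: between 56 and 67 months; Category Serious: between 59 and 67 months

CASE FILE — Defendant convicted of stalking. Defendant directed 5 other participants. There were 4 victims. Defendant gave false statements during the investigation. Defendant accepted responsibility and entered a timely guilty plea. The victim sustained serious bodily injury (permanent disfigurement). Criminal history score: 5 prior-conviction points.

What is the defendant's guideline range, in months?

53-61 months

Base offense level for stalking: 22.
S1 does not apply.
S2 applies: 22 − 3 = 19.
S4 applies: 19 + 5 = 24.
S5 does not apply.
S6 applies: 24 + 3 = 27.
S7 applies: 27 + 1 = 28.
S8 applies (level before this adjustment is 28 ≥ 14, so +5): 28 + 5 = 33.
Level 33 exceeds the maximum of 26; capped at 26.
Final offense level: 26.
Criminal history: 5 prior points → Category Low (4-5).
Level 26 falls in the 21-26 band.
Grid: Level 21-26 × Category Low = 53-61 months.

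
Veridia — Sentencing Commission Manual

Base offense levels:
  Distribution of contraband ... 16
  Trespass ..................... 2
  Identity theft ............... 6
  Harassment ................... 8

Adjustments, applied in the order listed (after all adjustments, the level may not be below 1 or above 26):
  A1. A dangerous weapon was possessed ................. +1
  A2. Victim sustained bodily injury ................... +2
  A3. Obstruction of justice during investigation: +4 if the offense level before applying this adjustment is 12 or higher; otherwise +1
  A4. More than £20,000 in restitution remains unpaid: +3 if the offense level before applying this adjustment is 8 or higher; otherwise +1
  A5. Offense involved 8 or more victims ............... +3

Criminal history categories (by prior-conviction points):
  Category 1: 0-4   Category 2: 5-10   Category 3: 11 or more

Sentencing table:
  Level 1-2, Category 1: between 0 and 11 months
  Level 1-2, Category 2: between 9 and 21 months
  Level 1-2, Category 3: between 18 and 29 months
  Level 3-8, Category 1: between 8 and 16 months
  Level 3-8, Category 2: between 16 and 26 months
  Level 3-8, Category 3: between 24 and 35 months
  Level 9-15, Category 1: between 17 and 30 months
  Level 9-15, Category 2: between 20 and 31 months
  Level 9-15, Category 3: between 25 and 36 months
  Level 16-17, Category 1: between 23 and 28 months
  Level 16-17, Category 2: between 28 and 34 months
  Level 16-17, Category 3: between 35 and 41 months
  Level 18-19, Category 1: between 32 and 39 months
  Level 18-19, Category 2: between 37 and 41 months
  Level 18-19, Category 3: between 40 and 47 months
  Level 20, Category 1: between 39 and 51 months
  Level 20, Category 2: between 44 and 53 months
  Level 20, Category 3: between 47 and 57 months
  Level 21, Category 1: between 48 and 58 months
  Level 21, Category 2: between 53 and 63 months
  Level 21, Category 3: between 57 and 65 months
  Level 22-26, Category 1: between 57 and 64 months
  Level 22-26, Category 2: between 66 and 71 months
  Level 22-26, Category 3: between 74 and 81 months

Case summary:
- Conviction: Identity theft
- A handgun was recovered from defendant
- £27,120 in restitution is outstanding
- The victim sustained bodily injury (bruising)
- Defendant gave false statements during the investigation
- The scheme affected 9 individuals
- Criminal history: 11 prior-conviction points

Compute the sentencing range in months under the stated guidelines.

Base offense level for identity theft: 6.
A1 applies: 6 + 1 = 7.
A2 applies: 7 + 2 = 9.
A3 applies (level before this adjustment is 9 < 12, so +1): 9 + 1 = 10.
A4 applies (level before this adjustment is 10 ≥ 8, so +3): 10 + 3 = 13.
A5 applies: 13 + 3 = 16.
Final offense level: 16.
Criminal history: 11 prior points → Category 3 (11+).
Level 16 falls in the 16-17 band.
Grid: Level 16-17 × Category 3 = 35-41 months.

35-41 months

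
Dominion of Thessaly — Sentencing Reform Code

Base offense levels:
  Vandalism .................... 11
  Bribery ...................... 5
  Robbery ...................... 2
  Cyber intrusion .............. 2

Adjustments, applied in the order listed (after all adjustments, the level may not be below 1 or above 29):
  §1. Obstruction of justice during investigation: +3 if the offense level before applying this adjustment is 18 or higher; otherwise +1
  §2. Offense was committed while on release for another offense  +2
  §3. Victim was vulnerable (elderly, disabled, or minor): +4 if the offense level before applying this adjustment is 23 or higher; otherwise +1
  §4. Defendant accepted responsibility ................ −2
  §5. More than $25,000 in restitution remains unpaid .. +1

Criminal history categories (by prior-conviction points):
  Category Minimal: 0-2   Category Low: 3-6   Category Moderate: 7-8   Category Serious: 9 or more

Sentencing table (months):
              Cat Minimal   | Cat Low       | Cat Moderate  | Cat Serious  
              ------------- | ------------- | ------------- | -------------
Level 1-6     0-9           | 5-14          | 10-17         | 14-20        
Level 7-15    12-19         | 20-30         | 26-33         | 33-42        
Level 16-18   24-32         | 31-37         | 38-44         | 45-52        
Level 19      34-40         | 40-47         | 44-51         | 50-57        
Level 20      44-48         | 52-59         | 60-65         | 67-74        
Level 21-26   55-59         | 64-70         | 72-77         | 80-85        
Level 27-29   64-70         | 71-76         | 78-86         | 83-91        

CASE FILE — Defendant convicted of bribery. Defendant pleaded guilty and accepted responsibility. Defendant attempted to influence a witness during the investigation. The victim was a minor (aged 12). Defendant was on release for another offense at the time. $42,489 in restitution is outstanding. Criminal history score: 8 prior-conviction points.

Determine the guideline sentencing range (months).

26-33 months

Base offense level for bribery: 5.
§1 applies (level before this adjustment is 5 < 18, so +1): 5 + 1 = 6.
§2 applies: 6 + 2 = 8.
§3 applies (level before this adjustment is 8 < 23, so +1): 8 + 1 = 9.
§4 applies: 9 − 2 = 7.
§5 applies: 7 + 1 = 8.
Final offense level: 8.
Criminal history: 8 prior points → Category Moderate (7-8).
Level 8 falls in the 7-15 band.
Grid: Level 7-15 × Category Moderate = 26-33 months.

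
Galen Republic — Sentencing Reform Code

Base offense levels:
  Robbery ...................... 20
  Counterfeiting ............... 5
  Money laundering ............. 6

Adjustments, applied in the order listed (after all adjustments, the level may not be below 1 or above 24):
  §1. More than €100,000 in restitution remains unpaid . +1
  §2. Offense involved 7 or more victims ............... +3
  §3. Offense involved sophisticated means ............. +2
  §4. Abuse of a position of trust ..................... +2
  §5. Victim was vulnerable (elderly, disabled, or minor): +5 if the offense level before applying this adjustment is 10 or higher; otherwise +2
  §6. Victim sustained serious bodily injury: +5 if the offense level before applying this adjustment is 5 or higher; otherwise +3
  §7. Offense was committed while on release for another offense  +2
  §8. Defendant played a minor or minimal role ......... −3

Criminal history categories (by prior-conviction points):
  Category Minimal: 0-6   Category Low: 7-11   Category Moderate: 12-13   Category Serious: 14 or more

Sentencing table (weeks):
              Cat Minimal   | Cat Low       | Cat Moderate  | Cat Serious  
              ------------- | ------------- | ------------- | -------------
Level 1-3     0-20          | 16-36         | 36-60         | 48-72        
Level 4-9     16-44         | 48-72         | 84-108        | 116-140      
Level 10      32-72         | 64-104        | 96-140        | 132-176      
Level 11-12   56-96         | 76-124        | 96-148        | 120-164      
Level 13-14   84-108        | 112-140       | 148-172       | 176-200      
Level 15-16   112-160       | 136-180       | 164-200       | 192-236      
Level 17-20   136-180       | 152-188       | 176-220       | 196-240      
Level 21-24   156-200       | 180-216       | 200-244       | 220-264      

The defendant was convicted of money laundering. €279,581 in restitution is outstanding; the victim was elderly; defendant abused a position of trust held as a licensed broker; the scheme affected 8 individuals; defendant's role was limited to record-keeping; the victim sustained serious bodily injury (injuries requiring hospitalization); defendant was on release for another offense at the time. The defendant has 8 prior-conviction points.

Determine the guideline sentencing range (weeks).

Base offense level for money laundering: 6.
§1 applies: 6 + 1 = 7.
§2 applies: 7 + 3 = 10.
§3 does not apply.
§4 applies: 10 + 2 = 12.
§5 applies (level before this adjustment is 12 ≥ 10, so +5): 12 + 5 = 17.
§6 applies (level before this adjustment is 17 ≥ 5, so +5): 17 + 5 = 22.
§7 applies: 22 + 2 = 24.
§8 applies: 24 − 3 = 21.
Final offense level: 21.
Criminal history: 8 prior points → Category Low (7-11).
Level 21 falls in the 21-24 band.
Grid: Level 21-24 × Category Low = 180-216 weeks.

180-216 weeks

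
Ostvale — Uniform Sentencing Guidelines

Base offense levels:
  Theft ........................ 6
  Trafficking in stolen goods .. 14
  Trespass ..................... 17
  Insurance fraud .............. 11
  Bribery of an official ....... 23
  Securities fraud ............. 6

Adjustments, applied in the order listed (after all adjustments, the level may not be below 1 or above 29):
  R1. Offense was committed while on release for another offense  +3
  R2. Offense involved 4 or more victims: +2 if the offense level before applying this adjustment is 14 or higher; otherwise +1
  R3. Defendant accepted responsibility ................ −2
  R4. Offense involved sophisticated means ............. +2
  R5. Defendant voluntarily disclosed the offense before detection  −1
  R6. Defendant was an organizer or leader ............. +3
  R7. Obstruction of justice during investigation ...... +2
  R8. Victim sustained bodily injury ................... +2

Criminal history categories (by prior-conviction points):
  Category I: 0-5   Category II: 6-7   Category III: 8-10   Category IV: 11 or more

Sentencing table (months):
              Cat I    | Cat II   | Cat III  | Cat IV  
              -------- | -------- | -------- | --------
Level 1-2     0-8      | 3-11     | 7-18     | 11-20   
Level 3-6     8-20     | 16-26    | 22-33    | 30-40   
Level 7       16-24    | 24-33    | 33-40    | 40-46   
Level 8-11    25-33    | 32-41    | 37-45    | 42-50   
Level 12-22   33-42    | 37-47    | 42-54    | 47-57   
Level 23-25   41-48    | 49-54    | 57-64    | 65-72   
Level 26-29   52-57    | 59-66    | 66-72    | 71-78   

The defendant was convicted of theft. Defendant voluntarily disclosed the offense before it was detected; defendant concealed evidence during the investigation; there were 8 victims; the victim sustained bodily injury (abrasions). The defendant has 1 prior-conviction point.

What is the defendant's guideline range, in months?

25-33 months

Base offense level for theft: 6.
R2 applies (level before this adjustment is 6 < 14, so +1): 6 + 1 = 7.
R4 does not apply.
R5 applies: 7 − 1 = 6.
R7 applies: 6 + 2 = 8.
R8 applies: 8 + 2 = 10.
Final offense level: 10.
Criminal history: 1 prior point → Category I (0-5).
Level 10 falls in the 8-11 band.
Grid: Level 8-11 × Category I = 25-33 months.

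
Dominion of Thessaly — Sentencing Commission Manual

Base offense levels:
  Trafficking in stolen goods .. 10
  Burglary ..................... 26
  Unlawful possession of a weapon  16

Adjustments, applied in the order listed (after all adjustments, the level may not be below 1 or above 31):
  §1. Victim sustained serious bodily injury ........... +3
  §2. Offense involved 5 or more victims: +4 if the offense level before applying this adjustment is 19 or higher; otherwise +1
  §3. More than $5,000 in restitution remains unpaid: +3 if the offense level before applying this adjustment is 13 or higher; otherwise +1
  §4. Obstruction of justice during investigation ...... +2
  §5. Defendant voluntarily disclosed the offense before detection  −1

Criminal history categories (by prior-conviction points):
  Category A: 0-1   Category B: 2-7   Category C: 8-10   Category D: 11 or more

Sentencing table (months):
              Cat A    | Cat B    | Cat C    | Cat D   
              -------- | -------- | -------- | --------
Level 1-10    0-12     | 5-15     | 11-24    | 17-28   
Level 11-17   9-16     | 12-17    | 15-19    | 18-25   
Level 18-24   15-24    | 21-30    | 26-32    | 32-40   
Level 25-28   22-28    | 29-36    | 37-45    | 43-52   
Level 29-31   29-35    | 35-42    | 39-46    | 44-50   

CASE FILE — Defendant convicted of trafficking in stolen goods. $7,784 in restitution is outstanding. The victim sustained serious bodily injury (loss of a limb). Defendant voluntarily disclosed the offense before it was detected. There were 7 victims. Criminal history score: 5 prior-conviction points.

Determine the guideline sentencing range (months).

12-17 months

Base offense level for trafficking in stolen goods: 10.
§1 applies: 10 + 3 = 13.
§2 applies (level before this adjustment is 13 < 19, so +1): 13 + 1 = 14.
§3 applies (level before this adjustment is 14 ≥ 13, so +3): 14 + 3 = 17.
§5 applies: 17 − 1 = 16.
Final offense level: 16.
Criminal history: 5 prior points → Category B (2-7).
Level 16 falls in the 11-17 band.
Grid: Level 11-17 × Category B = 12-17 months.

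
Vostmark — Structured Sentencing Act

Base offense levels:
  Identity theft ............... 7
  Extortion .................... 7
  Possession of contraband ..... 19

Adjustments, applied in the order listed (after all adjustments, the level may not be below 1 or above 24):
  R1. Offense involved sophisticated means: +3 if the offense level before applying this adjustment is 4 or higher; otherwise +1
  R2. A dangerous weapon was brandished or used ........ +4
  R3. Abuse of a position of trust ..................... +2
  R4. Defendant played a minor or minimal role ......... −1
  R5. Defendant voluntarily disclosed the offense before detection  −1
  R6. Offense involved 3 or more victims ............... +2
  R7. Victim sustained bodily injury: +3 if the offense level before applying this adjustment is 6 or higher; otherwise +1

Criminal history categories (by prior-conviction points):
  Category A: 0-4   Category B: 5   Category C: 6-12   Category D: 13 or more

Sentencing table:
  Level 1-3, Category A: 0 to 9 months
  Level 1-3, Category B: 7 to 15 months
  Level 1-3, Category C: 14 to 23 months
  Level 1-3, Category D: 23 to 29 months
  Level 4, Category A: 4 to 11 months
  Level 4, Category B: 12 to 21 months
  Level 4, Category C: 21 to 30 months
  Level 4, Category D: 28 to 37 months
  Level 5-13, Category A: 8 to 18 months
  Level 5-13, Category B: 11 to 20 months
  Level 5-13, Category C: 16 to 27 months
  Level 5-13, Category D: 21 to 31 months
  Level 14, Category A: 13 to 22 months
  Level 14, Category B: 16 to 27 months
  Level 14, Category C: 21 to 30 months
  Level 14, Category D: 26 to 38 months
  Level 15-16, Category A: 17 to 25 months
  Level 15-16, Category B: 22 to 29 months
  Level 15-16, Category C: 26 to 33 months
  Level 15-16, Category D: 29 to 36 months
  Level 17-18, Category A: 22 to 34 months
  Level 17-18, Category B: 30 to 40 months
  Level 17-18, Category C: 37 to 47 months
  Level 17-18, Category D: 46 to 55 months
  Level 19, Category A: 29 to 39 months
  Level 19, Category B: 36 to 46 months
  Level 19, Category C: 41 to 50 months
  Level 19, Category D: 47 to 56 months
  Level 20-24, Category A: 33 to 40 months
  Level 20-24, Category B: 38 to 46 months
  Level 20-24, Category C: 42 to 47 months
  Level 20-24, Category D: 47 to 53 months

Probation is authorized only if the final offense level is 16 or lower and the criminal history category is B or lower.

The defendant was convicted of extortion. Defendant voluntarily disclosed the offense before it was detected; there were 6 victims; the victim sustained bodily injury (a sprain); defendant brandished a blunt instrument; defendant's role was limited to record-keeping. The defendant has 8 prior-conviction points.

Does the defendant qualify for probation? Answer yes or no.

No

Base offense level for extortion: 7.
R1 does not apply.
R2 applies: 7 + 4 = 11.
R4 applies: 11 − 1 = 10.
R5 applies: 10 − 1 = 9.
R6 applies: 9 + 2 = 11.
R7 applies (level before this adjustment is 11 ≥ 6, so +3): 11 + 3 = 14.
Final offense level: 14.
Criminal history: 8 prior points → Category C (6-12).
Level 14 falls in the 14 band.
Grid: Level 14 × Category C = 21-30 months.
Probation check: level 14 ≤ 16 and category C > B → not eligible.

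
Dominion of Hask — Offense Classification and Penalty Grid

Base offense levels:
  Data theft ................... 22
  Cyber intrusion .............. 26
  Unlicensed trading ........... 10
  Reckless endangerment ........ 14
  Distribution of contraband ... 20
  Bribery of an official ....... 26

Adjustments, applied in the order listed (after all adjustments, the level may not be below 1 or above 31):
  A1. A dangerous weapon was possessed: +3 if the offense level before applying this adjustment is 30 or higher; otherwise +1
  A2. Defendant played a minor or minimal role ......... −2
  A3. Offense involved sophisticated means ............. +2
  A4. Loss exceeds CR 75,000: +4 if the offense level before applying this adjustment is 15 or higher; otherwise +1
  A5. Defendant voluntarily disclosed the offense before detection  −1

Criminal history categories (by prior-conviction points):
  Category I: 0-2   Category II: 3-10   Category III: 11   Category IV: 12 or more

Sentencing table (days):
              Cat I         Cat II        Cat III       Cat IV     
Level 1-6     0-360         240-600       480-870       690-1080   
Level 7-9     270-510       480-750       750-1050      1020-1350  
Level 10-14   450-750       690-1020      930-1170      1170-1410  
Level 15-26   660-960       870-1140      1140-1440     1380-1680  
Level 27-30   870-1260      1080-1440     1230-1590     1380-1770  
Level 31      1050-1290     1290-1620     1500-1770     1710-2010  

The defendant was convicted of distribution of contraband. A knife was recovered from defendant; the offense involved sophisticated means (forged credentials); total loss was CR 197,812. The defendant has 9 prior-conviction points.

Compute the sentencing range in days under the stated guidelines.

Base offense level for distribution of contraband: 20.
A1 applies (level before this adjustment is 20 < 30, so +1): 20 + 1 = 21.
A2 does not apply.
A3 applies: 21 + 2 = 23.
A4 applies (level before this adjustment is 23 ≥ 15, so +4): 23 + 4 = 27.
A5 does not apply.
Final offense level: 27.
Criminal history: 9 prior points → Category II (3-10).
Level 27 falls in the 27-30 band.
Grid: Level 27-30 × Category II = 1080-1440 days.

1080-1440 days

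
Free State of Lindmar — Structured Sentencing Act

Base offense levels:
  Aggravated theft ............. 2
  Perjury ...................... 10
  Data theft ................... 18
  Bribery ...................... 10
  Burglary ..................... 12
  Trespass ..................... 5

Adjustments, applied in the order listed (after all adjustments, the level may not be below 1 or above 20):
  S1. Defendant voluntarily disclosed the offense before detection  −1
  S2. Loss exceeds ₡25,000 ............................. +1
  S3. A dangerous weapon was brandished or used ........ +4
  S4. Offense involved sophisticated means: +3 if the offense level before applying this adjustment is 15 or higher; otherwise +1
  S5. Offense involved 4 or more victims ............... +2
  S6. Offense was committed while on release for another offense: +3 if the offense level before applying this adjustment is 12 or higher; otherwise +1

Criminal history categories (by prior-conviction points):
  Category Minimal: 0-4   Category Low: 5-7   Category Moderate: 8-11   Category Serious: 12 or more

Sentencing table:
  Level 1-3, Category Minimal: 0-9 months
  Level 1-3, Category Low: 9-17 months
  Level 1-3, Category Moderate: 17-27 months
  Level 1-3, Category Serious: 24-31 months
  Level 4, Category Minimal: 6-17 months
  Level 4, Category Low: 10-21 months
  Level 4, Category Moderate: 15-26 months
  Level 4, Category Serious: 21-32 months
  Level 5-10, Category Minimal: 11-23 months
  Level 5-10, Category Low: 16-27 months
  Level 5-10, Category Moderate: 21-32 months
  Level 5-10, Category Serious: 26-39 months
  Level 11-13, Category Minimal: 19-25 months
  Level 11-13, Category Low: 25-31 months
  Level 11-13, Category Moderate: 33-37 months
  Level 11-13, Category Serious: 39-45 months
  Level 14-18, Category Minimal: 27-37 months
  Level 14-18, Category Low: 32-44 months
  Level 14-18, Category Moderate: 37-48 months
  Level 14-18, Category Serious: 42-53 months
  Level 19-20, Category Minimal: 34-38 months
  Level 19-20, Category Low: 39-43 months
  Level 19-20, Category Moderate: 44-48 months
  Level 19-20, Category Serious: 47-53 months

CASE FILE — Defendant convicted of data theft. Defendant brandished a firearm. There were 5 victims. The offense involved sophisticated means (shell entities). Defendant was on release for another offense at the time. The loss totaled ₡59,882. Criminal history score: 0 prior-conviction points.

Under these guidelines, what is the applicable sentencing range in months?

Base offense level for data theft: 18.
S2 applies: 18 + 1 = 19.
S3 applies: 19 + 4 = 23.
S4 applies (level before this adjustment is 23 ≥ 15, so +3): 23 + 3 = 26.
S5 applies: 26 + 2 = 28.
S6 applies (level before this adjustment is 28 ≥ 12, so +3): 28 + 3 = 31.
Level 31 exceeds the maximum of 20; capped at 20.
Final offense level: 20.
Criminal history: 0 prior points → Category Minimal (0-4).
Level 20 falls in the 19-20 band.
Grid: Level 19-20 × Category Minimal = 34-38 months.

34-38 months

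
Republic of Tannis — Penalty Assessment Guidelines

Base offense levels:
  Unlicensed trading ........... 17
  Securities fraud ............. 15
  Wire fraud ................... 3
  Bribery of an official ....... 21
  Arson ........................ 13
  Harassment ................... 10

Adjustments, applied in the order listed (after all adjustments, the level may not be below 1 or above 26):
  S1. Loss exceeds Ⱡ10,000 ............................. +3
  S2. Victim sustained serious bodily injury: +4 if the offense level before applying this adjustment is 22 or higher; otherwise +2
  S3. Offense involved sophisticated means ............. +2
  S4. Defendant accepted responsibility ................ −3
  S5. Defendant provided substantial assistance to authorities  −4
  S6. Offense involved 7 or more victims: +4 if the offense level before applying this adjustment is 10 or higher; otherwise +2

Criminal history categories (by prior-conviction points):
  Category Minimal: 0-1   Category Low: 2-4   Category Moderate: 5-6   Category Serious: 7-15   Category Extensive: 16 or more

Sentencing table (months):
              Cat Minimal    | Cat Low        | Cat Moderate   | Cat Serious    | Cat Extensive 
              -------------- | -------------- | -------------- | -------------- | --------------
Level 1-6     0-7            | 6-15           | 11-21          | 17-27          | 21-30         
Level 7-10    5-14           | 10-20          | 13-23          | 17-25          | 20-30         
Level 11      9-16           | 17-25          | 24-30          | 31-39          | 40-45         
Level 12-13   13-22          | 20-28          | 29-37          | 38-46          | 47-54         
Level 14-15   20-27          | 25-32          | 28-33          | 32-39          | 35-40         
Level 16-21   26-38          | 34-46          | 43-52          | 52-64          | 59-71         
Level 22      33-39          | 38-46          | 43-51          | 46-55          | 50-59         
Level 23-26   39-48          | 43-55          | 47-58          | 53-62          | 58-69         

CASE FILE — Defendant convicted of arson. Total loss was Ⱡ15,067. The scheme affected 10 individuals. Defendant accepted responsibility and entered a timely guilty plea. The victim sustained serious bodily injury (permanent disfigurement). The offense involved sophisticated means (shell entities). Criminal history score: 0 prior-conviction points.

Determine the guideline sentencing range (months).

Base offense level for arson: 13.
S1 applies: 13 + 3 = 16.
S2 applies (level before this adjustment is 16 < 22, so +2): 16 + 2 = 18.
S3 applies: 18 + 2 = 20.
S4 applies: 20 − 3 = 17.
S6 applies (level before this adjustment is 17 ≥ 10, so +4): 17 + 4 = 21.
Final offense level: 21.
Criminal history: 0 prior points → Category Minimal (0-1).
Level 21 falls in the 16-21 band.
Grid: Level 16-21 × Category Minimal = 26-38 months.

26-38 months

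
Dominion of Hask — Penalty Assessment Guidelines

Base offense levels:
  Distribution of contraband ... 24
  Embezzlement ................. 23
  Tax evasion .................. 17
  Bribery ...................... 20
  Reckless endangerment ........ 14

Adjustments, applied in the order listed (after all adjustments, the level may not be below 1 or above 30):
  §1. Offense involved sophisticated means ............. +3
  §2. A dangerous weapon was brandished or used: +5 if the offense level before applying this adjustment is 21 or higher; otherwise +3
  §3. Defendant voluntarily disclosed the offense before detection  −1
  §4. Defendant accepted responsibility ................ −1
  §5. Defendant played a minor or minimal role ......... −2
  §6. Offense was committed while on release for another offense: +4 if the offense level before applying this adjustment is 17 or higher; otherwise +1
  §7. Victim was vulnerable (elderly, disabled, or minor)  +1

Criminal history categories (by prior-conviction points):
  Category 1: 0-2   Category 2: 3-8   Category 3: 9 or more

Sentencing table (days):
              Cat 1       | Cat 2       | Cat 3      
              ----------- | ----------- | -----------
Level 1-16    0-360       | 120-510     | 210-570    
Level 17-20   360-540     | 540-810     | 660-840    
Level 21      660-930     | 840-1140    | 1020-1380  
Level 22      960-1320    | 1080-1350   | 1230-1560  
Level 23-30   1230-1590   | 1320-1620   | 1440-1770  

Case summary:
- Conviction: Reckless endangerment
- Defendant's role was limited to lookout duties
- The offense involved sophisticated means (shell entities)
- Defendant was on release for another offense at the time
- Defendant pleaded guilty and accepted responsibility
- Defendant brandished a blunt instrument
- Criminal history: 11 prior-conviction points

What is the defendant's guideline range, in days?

1020-1380 days

Base offense level for reckless endangerment: 14.
§1 applies: 14 + 3 = 17.
§2 applies (level before this adjustment is 17 < 21, so +3): 17 + 3 = 20.
§4 applies: 20 − 1 = 19.
§5 applies: 19 − 2 = 17.
§6 applies (level before this adjustment is 17 ≥ 17, so +4): 17 + 4 = 21.
Final offense level: 21.
Criminal history: 11 prior points → Category 3 (9+).
Level 21 falls in the 21 band.
Grid: Level 21 × Category 3 = 1020-1380 days.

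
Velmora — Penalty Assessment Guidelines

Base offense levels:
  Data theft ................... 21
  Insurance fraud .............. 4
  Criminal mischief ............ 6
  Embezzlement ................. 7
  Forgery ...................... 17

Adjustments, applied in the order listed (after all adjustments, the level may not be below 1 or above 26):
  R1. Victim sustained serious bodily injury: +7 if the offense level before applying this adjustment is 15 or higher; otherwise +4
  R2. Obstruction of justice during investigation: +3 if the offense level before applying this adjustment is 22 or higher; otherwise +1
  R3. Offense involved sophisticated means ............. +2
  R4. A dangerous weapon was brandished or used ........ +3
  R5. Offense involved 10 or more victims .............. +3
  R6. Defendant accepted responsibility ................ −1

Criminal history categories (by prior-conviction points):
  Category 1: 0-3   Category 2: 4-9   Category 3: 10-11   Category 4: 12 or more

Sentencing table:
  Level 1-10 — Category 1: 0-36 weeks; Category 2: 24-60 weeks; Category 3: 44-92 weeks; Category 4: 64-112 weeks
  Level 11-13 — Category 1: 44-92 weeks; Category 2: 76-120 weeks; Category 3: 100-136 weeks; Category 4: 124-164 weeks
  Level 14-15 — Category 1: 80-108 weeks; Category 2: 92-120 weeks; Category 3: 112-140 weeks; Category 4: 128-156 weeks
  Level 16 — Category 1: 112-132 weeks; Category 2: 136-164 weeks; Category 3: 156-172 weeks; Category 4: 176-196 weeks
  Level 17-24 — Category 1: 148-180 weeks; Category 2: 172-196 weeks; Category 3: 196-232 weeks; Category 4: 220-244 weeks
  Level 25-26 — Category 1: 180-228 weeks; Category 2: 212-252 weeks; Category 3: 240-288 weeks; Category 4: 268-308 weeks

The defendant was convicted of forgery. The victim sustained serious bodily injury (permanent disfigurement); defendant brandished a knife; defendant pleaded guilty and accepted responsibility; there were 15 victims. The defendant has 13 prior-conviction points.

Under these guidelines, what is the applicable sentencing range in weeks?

268-308 weeks

Base offense level for forgery: 17.
R1 applies (level before this adjustment is 17 ≥ 15, so +7): 17 + 7 = 24.
R2 does not apply.
R4 applies: 24 + 3 = 27.
R5 applies: 27 + 3 = 30.
R6 applies: 30 − 1 = 29.
Level 29 exceeds the maximum of 26; capped at 26.
Final offense level: 26.
Criminal history: 13 prior points → Category 4 (12+).
Level 26 falls in the 25-26 band.
Grid: Level 25-26 × Category 4 = 268-308 weeks.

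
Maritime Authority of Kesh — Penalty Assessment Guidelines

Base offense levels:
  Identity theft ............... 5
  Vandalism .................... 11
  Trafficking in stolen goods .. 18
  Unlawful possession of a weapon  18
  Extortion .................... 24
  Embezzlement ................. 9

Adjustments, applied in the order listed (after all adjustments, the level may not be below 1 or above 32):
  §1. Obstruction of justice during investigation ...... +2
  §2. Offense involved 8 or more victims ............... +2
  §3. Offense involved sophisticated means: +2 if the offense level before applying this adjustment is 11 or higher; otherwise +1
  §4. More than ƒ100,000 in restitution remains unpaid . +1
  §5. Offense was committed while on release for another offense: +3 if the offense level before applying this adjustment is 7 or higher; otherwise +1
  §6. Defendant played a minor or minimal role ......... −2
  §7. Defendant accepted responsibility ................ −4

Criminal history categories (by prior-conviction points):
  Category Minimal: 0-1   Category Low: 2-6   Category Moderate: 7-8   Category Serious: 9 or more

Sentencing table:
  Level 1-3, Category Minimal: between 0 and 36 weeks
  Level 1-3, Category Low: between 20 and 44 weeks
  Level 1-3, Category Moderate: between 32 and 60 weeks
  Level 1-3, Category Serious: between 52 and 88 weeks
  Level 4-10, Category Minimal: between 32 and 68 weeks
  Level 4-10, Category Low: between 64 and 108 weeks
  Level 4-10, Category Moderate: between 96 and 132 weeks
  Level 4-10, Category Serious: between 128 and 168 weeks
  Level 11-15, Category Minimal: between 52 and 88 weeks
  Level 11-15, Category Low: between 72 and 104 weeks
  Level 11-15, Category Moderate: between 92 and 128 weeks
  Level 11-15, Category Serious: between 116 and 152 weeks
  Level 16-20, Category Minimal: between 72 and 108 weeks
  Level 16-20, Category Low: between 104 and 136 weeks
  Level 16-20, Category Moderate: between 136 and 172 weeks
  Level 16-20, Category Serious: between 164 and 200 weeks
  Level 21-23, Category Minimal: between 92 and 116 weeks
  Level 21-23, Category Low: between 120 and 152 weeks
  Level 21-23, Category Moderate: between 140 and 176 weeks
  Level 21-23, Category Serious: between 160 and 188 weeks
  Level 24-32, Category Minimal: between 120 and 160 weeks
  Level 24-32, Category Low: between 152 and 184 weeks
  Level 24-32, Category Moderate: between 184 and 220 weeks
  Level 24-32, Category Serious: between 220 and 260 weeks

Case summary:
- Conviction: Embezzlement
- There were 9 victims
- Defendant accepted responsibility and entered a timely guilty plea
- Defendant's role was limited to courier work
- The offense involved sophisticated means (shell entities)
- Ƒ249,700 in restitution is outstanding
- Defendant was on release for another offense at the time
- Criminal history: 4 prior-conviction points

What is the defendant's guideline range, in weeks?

Base offense level for embezzlement: 9.
§1 does not apply.
§2 applies: 9 + 2 = 11.
§3 applies (level before this adjustment is 11 ≥ 11, so +2): 11 + 2 = 13.
§4 applies: 13 + 1 = 14.
§5 applies (level before this adjustment is 14 ≥ 7, so +3): 14 + 3 = 17.
§6 applies: 17 − 2 = 15.
§7 applies: 15 − 4 = 11.
Final offense level: 11.
Criminal history: 4 prior points → Category Low (2-6).
Level 11 falls in the 11-15 band.
Grid: Level 11-15 × Category Low = 72-104 weeks.

72-104 weeks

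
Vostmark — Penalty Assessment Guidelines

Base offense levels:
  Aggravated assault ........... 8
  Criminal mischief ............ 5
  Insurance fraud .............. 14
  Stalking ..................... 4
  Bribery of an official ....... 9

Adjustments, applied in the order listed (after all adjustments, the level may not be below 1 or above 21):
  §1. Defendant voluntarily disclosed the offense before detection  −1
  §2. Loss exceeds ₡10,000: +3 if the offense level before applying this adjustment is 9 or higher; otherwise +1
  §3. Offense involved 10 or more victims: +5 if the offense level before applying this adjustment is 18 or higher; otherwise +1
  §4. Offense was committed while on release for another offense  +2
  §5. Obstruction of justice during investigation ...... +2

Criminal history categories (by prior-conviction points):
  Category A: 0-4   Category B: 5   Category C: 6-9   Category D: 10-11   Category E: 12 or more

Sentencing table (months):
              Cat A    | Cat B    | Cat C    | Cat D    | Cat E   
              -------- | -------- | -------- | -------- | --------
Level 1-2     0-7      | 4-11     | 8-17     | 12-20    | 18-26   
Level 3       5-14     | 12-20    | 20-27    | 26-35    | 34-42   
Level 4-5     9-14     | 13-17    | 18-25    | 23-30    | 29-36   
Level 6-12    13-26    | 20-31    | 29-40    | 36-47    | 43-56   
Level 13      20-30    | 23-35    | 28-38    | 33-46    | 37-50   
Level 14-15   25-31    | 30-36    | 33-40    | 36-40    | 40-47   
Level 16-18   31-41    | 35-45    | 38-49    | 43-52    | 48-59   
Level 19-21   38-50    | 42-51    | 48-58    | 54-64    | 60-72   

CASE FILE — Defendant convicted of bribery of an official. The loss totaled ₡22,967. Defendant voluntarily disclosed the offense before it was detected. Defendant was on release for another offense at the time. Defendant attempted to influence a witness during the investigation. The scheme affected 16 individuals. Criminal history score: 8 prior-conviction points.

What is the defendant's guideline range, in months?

33-40 months

Base offense level for bribery of an official: 9.
§1 applies: 9 − 1 = 8.
§2 applies (level before this adjustment is 8 < 9, so +1): 8 + 1 = 9.
§3 applies (level before this adjustment is 9 < 18, so +1): 9 + 1 = 10.
§4 applies: 10 + 2 = 12.
§5 applies: 12 + 2 = 14.
Final offense level: 14.
Criminal history: 8 prior points → Category C (6-9).
Level 14 falls in the 14-15 band.
Grid: Level 14-15 × Category C = 33-40 months.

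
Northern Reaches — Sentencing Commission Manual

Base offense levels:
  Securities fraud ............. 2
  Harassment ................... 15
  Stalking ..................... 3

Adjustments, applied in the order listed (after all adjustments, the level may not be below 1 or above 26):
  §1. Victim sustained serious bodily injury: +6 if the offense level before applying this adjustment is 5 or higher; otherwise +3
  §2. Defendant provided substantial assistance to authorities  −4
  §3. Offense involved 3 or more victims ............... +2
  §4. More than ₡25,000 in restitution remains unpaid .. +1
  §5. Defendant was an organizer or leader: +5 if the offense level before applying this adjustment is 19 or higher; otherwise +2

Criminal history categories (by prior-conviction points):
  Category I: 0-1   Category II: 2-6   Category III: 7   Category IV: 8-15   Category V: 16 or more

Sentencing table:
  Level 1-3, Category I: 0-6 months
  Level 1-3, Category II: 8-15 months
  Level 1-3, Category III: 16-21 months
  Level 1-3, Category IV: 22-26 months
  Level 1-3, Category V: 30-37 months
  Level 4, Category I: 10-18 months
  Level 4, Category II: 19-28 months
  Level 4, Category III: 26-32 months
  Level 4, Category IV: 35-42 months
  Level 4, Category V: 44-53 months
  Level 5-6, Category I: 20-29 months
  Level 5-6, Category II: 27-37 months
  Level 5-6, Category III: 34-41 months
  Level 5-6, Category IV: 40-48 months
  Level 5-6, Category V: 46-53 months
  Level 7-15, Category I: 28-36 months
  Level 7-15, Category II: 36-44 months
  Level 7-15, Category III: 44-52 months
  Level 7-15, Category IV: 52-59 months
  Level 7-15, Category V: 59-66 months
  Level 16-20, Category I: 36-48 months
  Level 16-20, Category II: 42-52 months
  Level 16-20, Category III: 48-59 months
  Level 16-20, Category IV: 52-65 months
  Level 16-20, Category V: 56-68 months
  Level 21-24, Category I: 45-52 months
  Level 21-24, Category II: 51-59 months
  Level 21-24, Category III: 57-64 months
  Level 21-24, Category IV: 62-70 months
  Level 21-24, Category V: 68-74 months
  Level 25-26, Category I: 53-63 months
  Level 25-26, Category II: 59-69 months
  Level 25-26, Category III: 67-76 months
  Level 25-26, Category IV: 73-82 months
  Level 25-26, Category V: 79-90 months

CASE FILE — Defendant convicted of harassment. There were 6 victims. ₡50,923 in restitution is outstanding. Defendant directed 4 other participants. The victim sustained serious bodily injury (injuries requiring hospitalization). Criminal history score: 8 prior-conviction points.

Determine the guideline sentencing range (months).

73-82 months

Base offense level for harassment: 15.
§1 applies (level before this adjustment is 15 ≥ 5, so +6): 15 + 6 = 21.
§3 applies: 21 + 2 = 23.
§4 applies: 23 + 1 = 24.
§5 applies (level before this adjustment is 24 ≥ 19, so +5): 24 + 5 = 29.
Level 29 exceeds the maximum of 26; capped at 26.
Final offense level: 26.
Criminal history: 8 prior points → Category IV (8-15).
Level 26 falls in the 25-26 band.
Grid: Level 25-26 × Category IV = 73-82 months.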